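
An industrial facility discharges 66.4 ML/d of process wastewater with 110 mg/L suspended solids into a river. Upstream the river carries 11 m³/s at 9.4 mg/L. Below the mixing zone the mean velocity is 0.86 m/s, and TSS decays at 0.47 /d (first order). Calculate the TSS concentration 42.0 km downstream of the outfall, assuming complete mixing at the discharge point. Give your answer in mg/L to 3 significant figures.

12.2 mg/L

66.4 ML/d = 0.7685 m³/s.
After complete mixing, C₀ = (0.7685·110 + 11·9.4) / 11.77 = 15.97 mg/L.
Travel time t = 4.2e+04 m / 0.86 m/s = 4.884e+04 s = 0.5652 d.
C = 15.97·exp(−0.47·0.5652) = 15.97·0.7667 = 12.24 mg/L.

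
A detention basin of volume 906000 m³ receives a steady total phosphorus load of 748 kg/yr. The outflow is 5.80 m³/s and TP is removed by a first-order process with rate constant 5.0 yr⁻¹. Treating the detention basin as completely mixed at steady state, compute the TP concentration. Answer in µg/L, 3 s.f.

Outflow Q = 5.80 m³/s × 3.156e+07 s/yr = 1.83e+08 m³/yr.
Steady-state CSTR mass balance: W = Q·C + k·V·C, so C = W/(Q + kV).
Q + kV = 1.83e+08 + 5.0·906000 = 1.876e+08 m³/yr.
C = 748/1.876e+08 = 3.988e-06 kg/m³ = 0.003988 mg/L = 3.988 µg/L.

3.99 µg/L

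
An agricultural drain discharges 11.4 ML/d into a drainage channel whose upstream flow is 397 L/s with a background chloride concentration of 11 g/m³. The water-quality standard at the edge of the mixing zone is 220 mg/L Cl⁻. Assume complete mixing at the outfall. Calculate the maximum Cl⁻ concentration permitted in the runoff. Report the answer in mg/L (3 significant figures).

849 mg/L

11.4 ML/d = 0.1319 m³/s.
397 L/s = 0.397 m³/s.
Mass balance: 220·0.5289 = 0.1319·Cₑ + 0.397·11.
Cₑ = (116.4 − 4.367) / 0.1319 = 848.8 mg/L.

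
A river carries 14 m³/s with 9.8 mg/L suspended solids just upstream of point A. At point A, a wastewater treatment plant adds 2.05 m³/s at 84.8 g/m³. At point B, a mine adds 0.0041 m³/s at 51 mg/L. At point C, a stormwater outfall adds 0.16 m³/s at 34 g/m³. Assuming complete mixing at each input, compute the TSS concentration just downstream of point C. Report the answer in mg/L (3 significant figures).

19.5 mg/L

After input A: C = (14·9.8 + 2.05·84.8) / 16.05 = 19.38 mg/L.
After input B: C = (16.05·19.38 + 0.0041·51) / 16.05 = 19.39 mg/L.
After input C: C = (16.05·19.39 + 0.16·34) / 16.21 = 19.53 mg/L.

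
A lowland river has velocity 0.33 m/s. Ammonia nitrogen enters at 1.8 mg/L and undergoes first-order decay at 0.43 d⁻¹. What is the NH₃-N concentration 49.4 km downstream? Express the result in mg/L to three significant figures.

0.855 mg/L

Travel time t = 49.4 km / 0.33 m/s = 4.94e+04/0.33 = 1.497e+05 s = 1.733 d.
First-order decay: C = 1.8·exp(−0.43·1.733) = 1.8·0.4747 = 0.8545 mg/L.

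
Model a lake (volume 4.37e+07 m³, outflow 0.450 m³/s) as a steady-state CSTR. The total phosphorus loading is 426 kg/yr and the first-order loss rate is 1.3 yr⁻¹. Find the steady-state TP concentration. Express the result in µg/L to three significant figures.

6.00 µg/L

Outflow Q = 0.450 m³/s × 3.156e+07 s/yr = 1.42e+07 m³/yr.
Steady-state CSTR mass balance: W = Q·C + k·V·C, so C = W/(Q + kV).
Q + kV = 1.42e+07 + 1.3·4.37e+07 = 7.101e+07 m³/yr.
C = 426/7.101e+07 = 5.999e-06 kg/m³ = 0.005999 mg/L = 5.999 µg/L.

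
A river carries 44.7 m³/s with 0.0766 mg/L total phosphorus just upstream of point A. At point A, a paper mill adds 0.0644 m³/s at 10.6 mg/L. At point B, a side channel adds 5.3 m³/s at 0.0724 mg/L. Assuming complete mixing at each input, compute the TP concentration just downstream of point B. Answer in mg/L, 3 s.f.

After input A: C = (44.7·0.0766 + 0.0644·10.6) / 44.76 = 0.09174 mg/L.
After input B: C = (44.76·0.09174 + 5.3·0.0724) / 50.06 = 0.08969 mg/L.

0.0897 mg/L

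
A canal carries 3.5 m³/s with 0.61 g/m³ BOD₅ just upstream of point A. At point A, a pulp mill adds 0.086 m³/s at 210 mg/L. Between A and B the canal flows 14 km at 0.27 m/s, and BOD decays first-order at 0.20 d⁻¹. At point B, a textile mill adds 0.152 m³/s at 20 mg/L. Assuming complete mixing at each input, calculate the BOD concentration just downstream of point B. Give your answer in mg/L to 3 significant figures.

After input A: C = (3.5·0.61 + 0.086·210) / 3.586 = 5.632 mg/L.
Over the 14 km reach to input B (t = 5.185e+04 s = 0.6001 d), decay gives C = 5.632·exp(−0.20·0.6001) = 4.995 mg/L.
After input B: C = (3.586·4.995 + 0.152·20) / 3.738 = 5.605 mg/L.

5.60 mg/L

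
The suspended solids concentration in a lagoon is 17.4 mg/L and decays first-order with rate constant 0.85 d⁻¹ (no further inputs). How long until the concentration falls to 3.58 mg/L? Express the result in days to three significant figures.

1.86 d

t = ln(C₀/C)/k = ln(17.4/3.58)/0.85 = 1.581/0.85 = 1.86 d.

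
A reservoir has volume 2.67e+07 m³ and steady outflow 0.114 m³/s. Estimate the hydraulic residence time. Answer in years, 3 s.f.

Q = 0.114 m³/s × 3.156e+07 s/yr = 3.598e+06 m³/yr.
Hydraulic residence time τ = V/Q = 2.67e+07/3.598e+06 = 7.422 yr.

7.42 yr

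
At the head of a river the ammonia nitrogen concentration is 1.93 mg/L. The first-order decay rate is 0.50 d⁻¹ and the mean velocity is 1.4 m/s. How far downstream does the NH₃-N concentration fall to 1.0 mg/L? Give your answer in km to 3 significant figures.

159 km

From C = C₀·e^(−kt), t = ln(C₀/C)/k = ln(1.93/1.0)/0.50 = 0.6575/0.50 = 1.315 d.
Distance = v·t = 1.4 m/s × 1.136e+05 s = 1.591e+05 m = 159.1 km.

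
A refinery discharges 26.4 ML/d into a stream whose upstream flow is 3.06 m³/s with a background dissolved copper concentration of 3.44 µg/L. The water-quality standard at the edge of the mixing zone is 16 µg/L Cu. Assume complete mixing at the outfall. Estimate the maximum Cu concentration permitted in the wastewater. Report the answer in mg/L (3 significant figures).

26.4 ML/d = 0.3056 m³/s.
3.44 µg/L = 0.00344 mg/L.
16 µg/L = 0.016 mg/L.
Mass balance: 0.016·3.366 = 0.3056·Cₑ + 3.06·0.00344.
Cₑ = (0.05385 − 0.01053) / 0.3056 = 0.1418 mg/L.

0.142 mg/L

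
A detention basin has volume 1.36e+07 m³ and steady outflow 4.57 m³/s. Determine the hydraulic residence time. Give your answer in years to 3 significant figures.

Q = 4.57 m³/s × 3.156e+07 s/yr = 1.442e+08 m³/yr.
Hydraulic residence time τ = V/Q = 1.36e+07/1.442e+08 = 0.0943 yr.

0.0943 yr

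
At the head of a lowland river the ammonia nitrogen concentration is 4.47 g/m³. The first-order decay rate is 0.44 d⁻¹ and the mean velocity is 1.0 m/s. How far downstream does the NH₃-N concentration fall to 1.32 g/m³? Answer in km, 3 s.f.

From C = C₀·e^(−kt), t = ln(C₀/C)/k = ln(4.47/1.32)/0.44 = 1.22/0.44 = 2.772 d.
Distance = v·t = 1.0 m/s × 2.395e+05 s = 2.395e+05 m = 239.5 km.

240 km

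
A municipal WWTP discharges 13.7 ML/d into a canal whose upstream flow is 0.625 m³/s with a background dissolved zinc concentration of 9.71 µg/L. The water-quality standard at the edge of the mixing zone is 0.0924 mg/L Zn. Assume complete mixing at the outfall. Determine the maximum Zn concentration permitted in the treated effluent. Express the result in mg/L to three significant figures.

0.418 mg/L

13.7 ML/d = 0.1586 m³/s.
9.71 µg/L = 0.00971 mg/L.
Mass balance: 0.0924·0.7836 = 0.1586·Cₑ + 0.625·0.00971.
Cₑ = (0.0724 − 0.006069) / 0.1586 = 0.4183 mg/L.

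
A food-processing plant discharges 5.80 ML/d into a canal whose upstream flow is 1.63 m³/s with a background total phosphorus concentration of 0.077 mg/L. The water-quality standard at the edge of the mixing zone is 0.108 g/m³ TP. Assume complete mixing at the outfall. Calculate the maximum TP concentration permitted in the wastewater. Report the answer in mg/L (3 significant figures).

5.80 ML/d = 0.06713 m³/s.
Mass balance: 0.108·1.697 = 0.06713·Cₑ + 1.63·0.077.
Cₑ = (0.1833 − 0.1255) / 0.06713 = 0.8607 mg/L.

0.861 mg/L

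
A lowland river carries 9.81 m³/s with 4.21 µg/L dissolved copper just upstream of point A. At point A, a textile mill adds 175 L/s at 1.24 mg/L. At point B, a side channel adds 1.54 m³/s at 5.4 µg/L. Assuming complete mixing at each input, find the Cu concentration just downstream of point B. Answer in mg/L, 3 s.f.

0.0231 mg/L

4.21 µg/L = 0.00421 mg/L.
175 L/s = 0.175 m³/s.
After input A: C = (9.81·0.00421 + 0.175·1.24) / 9.985 = 0.02587 mg/L.
5.4 µg/L = 0.0054 mg/L.
After input B: C = (9.985·0.02587 + 1.54·0.0054) / 11.53 = 0.02313 mg/L.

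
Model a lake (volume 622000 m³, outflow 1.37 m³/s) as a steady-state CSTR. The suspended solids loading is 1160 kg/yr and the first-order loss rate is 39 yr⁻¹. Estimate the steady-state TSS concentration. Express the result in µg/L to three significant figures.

Outflow Q = 1.37 m³/s × 3.156e+07 s/yr = 4.323e+07 m³/yr.
Steady-state CSTR mass balance: W = Q·C + k·V·C, so C = W/(Q + kV).
Q + kV = 4.323e+07 + 39·622000 = 6.749e+07 m³/yr.
C = 1160/6.749e+07 = 1.719e-05 kg/m³ = 0.01719 mg/L = 17.19 µg/L.

17.2 µg/L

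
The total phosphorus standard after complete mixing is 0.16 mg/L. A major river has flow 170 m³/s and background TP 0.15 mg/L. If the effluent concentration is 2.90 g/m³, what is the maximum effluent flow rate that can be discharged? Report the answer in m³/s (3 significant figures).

0.620 m³/s

Mass balance at complete mixing: C_std·(Q_w + Q_r) = Q_w·C_e + Q_r·C_b.
Rearranging, Q_w = Q_r·(C_std − C_b)/(C_e − C_std) = 170·(0.16 − 0.15) / (2.9 − 0.16) = 0.6204 m³/s.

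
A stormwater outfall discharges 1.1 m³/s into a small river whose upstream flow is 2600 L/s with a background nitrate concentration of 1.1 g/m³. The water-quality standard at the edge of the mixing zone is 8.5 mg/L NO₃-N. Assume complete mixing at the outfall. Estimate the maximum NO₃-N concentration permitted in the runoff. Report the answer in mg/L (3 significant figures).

26.0 mg/L

2600 L/s = 2.6 m³/s.
Mass balance: 8.5·3.7 = 1.1·Cₑ + 2.6·1.1.
Cₑ = (31.45 − 2.86) / 1.1 = 25.99 mg/L.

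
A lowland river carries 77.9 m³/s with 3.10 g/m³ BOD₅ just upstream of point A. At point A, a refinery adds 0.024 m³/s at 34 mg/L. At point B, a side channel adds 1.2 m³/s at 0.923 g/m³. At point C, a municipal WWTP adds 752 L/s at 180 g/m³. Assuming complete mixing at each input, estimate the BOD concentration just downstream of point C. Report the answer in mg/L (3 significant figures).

4.74 mg/L

After input A: C = (77.9·3.1 + 0.024·34) / 77.92 = 3.11 mg/L.
After input B: C = (77.92·3.11 + 1.2·0.923) / 79.12 = 3.076 mg/L.
752 L/s = 0.752 m³/s.
After input C: C = (79.12·3.076 + 0.752·180) / 79.88 = 4.742 mg/L.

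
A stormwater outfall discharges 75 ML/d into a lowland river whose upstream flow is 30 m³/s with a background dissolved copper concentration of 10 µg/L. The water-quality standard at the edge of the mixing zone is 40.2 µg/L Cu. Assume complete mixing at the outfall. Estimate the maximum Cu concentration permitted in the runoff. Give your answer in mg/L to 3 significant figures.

75 ML/d = 0.8681 m³/s.
10 µg/L = 0.01 mg/L.
40.2 µg/L = 0.0402 mg/L.
Mass balance: 0.0402·30.87 = 0.8681·Cₑ + 30·0.01.
Cₑ = (1.241 − 0.3) / 0.8681 = 1.084 mg/L.

1.08 mg/L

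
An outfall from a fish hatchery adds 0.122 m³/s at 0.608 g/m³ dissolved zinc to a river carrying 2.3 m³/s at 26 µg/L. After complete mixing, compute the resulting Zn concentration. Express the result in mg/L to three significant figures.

0.0553 mg/L

26 µg/L = 0.026 mg/L.
Flow-weighted mixing gives C = (0.122·0.608 + 2.3·0.026) / (0.122 + 2.3) = 0.134/2.422 = 0.05532 mg/L.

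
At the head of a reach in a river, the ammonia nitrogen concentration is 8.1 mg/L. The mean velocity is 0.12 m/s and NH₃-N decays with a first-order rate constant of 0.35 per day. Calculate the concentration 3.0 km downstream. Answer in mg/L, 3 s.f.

7.32 mg/L

Travel time t = 3.0 km / 0.12 m/s = 3000/0.12 = 2.5e+04 s = 0.2894 d.
First-order decay: C = 8.1·exp(−0.35·0.2894) = 8.1·0.9037 = 7.32 mg/L.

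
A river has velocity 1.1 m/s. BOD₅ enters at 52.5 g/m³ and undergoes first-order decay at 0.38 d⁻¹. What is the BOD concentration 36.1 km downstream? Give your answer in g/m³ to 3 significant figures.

45.4 g/m³

Travel time t = 36.1 km / 1.1 m/s = 3.61e+04/1.1 = 3.282e+04 s = 0.3798 d.
First-order decay: C = 52.5·exp(−0.38·0.3798) = 52.5·0.8656 = 45.44 g/m³.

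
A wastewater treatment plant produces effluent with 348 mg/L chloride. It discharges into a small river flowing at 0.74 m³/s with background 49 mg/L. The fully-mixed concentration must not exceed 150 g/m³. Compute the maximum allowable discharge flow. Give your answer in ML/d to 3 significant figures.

32.6 ML/d

Mass balance at complete mixing: C_std·(Q_w + Q_r) = Q_w·C_e + Q_r·C_b.
Rearranging, Q_w = Q_r·(C_std − C_b)/(C_e − C_std) = 0.74·(150 − 49) / (348 − 150) = 0.3775 m³/s.
= 32.61 ML/d.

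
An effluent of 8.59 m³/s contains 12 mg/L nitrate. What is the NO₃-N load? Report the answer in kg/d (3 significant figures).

Mass flux = Q·C = 8.59 m³/s × 12 g/m³ = 103.1 g/s.
= 103.1 g/s × 86.4 = 8906 kg/d.

8910 kg/d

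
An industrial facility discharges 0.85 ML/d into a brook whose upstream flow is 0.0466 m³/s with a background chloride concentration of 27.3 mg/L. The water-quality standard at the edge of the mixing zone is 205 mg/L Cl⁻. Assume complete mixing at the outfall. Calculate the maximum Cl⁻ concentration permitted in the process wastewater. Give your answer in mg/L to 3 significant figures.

0.85 ML/d = 0.009838 m³/s.
Mass balance: 205·0.05644 = 0.009838·Cₑ + 0.0466·27.3.
Cₑ = (11.57 − 1.272) / 0.009838 = 1047 mg/L.

1050 mg/L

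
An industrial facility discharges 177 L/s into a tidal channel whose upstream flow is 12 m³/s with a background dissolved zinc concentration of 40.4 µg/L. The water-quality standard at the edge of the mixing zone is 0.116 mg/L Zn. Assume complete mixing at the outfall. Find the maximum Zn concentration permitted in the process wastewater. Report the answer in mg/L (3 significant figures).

5.24 mg/L

177 L/s = 0.177 m³/s.
40.4 µg/L = 0.0404 mg/L.
Mass balance: 0.116·12.18 = 0.177·Cₑ + 12·0.0404.
Cₑ = (1.413 − 0.4848) / 0.177 = 5.241 mg/L.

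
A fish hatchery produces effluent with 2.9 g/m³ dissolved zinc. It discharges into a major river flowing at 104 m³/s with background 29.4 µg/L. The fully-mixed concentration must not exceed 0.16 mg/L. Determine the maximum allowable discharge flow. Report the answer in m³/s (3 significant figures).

29.4 µg/L = 0.0294 mg/L.
Mass balance at complete mixing: C_std·(Q_w + Q_r) = Q_w·C_e + Q_r·C_b.
Rearranging, Q_w = Q_r·(C_std − C_b)/(C_e − C_std) = 104·(0.16 − 0.0294) / (2.9 − 0.16) = 4.957 m³/s.

4.96 m³/s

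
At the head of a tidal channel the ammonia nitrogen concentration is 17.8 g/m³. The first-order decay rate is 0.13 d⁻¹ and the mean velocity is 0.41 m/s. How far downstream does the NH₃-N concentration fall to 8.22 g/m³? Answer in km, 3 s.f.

From C = C₀·e^(−kt), t = ln(C₀/C)/k = ln(17.8/8.22)/0.13 = 0.7726/0.13 = 5.943 d.
Distance = v·t = 0.41 m/s × 5.135e+05 s = 2.105e+05 m = 210.5 km.

211 km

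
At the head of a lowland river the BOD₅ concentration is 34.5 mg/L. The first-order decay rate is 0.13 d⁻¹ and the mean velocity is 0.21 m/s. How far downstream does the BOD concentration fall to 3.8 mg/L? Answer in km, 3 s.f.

308 km

From C = C₀·e^(−kt), t = ln(C₀/C)/k = ln(34.5/3.8)/0.13 = 2.206/0.13 = 16.97 d.
Distance = v·t = 0.21 m/s × 1.466e+06 s = 3.079e+05 m = 307.9 km.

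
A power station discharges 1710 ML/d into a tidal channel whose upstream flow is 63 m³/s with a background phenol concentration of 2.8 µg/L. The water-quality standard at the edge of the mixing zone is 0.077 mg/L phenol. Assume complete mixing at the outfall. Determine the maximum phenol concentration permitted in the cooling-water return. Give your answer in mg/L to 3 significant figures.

0.313 mg/L

1710 ML/d = 19.79 m³/s.
2.8 µg/L = 0.0028 mg/L.
Mass balance: 0.077·82.79 = 19.79·Cₑ + 63·0.0028.
Cₑ = (6.375 − 0.1764) / 19.79 = 0.3132 mg/L.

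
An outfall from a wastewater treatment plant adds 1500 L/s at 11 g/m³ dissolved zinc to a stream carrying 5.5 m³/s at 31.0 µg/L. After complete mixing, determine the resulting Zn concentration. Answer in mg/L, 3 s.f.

1500 L/s = 1.5 m³/s.
31.0 µg/L = 0.031 mg/L.
By mass balance at complete mixing, C = (1.5·11 + 5.5·0.031) / (1.5 + 5.5) = 16.67/7 = 2.381 mg/L.

2.38 mg/L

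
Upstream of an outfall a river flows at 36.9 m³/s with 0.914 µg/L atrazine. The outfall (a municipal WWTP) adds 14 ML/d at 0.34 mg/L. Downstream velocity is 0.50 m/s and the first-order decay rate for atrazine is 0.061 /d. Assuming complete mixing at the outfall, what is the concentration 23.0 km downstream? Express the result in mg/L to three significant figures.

14 ML/d = 0.162 m³/s.
0.914 µg/L = 0.000914 mg/L.
After complete mixing, C₀ = (0.162·0.34 + 36.9·0.000914) / 37.06 = 0.002397 mg/L.
Travel time t = 2.3e+04 m / 0.50 m/s = 4.6e+04 s = 0.5324 d.
C = 0.002397·exp(−0.061·0.5324) = 0.002397·0.968 = 0.00232 mg/L.

0.00232 mg/L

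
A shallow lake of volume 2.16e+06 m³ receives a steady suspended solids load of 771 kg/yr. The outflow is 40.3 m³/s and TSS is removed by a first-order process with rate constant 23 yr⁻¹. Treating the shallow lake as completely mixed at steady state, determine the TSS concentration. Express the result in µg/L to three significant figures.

0.583 µg/L

Outflow Q = 40.3 m³/s × 3.156e+07 s/yr = 1.272e+09 m³/yr.
Steady-state CSTR mass balance: W = Q·C + k·V·C, so C = W/(Q + kV).
Q + kV = 1.272e+09 + 23·2.16e+06 = 1.321e+09 m³/yr.
C = 771/1.321e+09 = 5.834e-07 kg/m³ = 0.0005834 mg/L = 0.5834 µg/L.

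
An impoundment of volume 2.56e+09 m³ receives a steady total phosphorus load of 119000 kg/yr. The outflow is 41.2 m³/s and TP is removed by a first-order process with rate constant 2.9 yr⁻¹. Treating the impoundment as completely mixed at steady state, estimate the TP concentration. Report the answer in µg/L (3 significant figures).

13.6 µg/L

Outflow Q = 41.2 m³/s × 3.156e+07 s/yr = 1.3e+09 m³/yr.
Steady-state CSTR mass balance: W = Q·C + k·V·C, so C = W/(Q + kV).
Q + kV = 1.3e+09 + 2.9·2.56e+09 = 8.724e+09 m³/yr.
C = 119000/8.724e+09 = 1.364e-05 kg/m³ = 0.01364 mg/L = 13.64 µg/L.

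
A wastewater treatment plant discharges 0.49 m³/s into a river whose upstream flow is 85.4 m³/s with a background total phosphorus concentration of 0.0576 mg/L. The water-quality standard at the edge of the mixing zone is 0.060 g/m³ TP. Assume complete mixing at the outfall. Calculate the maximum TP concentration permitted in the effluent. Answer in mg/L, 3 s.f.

0.478 mg/L

Mass balance: 0.06·85.89 = 0.49·Cₑ + 85.4·0.0576.
Cₑ = (5.153 − 4.919) / 0.49 = 0.4783 mg/L.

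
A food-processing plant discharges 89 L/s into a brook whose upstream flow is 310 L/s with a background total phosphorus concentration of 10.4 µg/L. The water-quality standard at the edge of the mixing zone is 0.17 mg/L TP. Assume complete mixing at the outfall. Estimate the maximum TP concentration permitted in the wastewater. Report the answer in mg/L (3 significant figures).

89 L/s = 0.089 m³/s.
310 L/s = 0.31 m³/s.
10.4 µg/L = 0.0104 mg/L.
Mass balance: 0.17·0.399 = 0.089·Cₑ + 0.31·0.0104.
Cₑ = (0.06783 − 0.003224) / 0.089 = 0.7259 mg/L.

0.726 mg/L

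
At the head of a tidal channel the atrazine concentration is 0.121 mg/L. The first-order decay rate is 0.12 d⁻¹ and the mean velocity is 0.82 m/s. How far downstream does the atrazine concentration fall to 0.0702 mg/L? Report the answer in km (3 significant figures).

321 km

From C = C₀·e^(−kt), t = ln(C₀/C)/k = ln(0.121/0.0702)/0.12 = 0.5444/0.12 = 4.537 d.
Distance = v·t = 0.82 m/s × 3.92e+05 s = 3.214e+05 m = 321.4 km.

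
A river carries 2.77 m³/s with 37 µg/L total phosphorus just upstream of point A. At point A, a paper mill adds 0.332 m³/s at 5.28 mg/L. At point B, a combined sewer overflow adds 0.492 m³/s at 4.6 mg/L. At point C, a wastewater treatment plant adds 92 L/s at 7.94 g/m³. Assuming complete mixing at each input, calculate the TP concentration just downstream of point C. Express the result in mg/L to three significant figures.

1.32 mg/L

37 µg/L = 0.037 mg/L.
After input A: C = (2.77·0.037 + 0.332·5.28) / 3.102 = 0.5981 mg/L.
After input B: C = (3.102·0.5981 + 0.492·4.6) / 3.594 = 1.146 mg/L.
92 L/s = 0.092 m³/s.
After input C: C = (3.594·1.146 + 0.092·7.94) / 3.686 = 1.316 mg/L.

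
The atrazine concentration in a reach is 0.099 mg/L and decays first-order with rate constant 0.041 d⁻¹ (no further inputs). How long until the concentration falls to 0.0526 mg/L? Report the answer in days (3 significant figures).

t = ln(C₀/C)/k = ln(0.099/0.0526)/0.041 = 0.6324/0.041 = 15.42 d.

15.4 d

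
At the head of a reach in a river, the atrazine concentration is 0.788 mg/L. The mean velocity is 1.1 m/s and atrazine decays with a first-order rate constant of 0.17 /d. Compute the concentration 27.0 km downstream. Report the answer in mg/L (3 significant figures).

0.751 mg/L

Travel time t = 27.0 km / 1.1 m/s = 2.7e+04/1.1 = 2.455e+04 s = 0.2841 d.
First-order decay: C = 0.788·exp(−0.17·0.2841) = 0.788·0.9529 = 0.7508 mg/L.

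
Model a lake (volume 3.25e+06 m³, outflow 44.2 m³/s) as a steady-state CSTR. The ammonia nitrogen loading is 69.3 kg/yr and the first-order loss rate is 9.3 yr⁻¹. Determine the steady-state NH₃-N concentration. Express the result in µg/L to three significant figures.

Outflow Q = 44.2 m³/s × 3.156e+07 s/yr = 1.395e+09 m³/yr.
Steady-state CSTR mass balance: W = Q·C + k·V·C, so C = W/(Q + kV).
Q + kV = 1.395e+09 + 9.3·3.25e+06 = 1.425e+09 m³/yr.
C = 69.3/1.425e+09 = 4.863e-08 kg/m³ = 4.863e-05 mg/L = 0.04863 µg/L.

0.0486 µg/L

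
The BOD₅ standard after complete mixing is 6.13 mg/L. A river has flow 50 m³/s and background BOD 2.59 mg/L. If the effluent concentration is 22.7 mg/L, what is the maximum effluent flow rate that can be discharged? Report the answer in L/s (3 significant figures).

Mass balance at complete mixing: C_std·(Q_w + Q_r) = Q_w·C_e + Q_r·C_b.
Rearranging, Q_w = Q_r·(C_std − C_b)/(C_e − C_std) = 50·(6.13 − 2.59) / (22.7 − 6.13) = 10.68 m³/s.
= 1.068e+04 L/s.

10700 L/s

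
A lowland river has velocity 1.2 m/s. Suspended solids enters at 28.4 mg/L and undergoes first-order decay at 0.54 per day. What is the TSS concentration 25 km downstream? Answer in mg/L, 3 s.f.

Travel time t = 25 km / 1.2 m/s = 2.5e+04/1.2 = 2.083e+04 s = 0.2411 d.
First-order decay: C = 28.4·exp(−0.54·0.2411) = 28.4·0.8779 = 24.93 mg/L.

24.9 mg/L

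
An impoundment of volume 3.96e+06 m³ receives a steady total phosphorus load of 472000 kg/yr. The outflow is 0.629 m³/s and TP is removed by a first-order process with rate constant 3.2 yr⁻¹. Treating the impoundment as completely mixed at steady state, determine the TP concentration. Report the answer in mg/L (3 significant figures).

14.5 mg/L

Outflow Q = 0.629 m³/s × 3.156e+07 s/yr = 1.985e+07 m³/yr.
Steady-state CSTR mass balance: W = Q·C + k·V·C, so C = W/(Q + kV).
Q + kV = 1.985e+07 + 3.2·3.96e+06 = 3.252e+07 m³/yr.
C = 472000/3.252e+07 = 0.01451 kg/m³ = 14.51 mg/L.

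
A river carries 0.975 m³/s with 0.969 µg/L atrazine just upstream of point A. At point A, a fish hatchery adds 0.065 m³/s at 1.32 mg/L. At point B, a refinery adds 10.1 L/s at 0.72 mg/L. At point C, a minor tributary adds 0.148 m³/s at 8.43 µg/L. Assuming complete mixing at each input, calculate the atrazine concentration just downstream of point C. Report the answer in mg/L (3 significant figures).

0.969 µg/L = 0.000969 mg/L.
After input A: C = (0.975·0.000969 + 0.065·1.32) / 1.04 = 0.08341 mg/L.
10.1 L/s = 0.0101 m³/s.
After input B: C = (1.04·0.08341 + 0.0101·0.72) / 1.05 = 0.08953 mg/L.
8.43 µg/L = 0.00843 mg/L.
After input C: C = (1.05·0.08953 + 0.148·0.00843) / 1.198 = 0.07951 mg/L.

0.0795 mg/L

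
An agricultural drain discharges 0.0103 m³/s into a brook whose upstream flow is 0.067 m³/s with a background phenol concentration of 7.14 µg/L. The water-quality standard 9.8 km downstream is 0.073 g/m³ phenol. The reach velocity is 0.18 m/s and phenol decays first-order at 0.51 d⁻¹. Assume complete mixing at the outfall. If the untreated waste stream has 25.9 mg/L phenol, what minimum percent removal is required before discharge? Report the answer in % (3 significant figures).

7.14 µg/L = 0.00714 mg/L.
Travel time to the compliance point: t = 9800/0.18 = 5.444e+04 s = 0.6301 d; decay factor exp(−0.51·0.6301) = 0.7252.
So the concentration just after mixing may be at most 0.073/0.7252 = 0.1007 mg/L.
Mass balance: 0.1007·0.0773 = 0.0103·Cₑ + 0.067·0.00714.
Cₑ = (0.007782 − 0.0004784) / 0.0103 = 0.7091 mg/L.
Required removal = 1 − 0.7091/25.9 = 97.26 %.

97.3 %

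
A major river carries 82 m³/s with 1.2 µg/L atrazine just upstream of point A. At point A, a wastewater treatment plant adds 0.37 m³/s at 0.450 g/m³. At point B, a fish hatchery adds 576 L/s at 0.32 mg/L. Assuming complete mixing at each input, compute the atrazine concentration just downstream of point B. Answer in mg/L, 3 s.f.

1.2 µg/L = 0.0012 mg/L.
After input A: C = (82·0.0012 + 0.37·0.45) / 82.37 = 0.003216 mg/L.
576 L/s = 0.576 m³/s.
After input B: C = (82.37·0.003216 + 0.576·0.32) / 82.95 = 0.005416 mg/L.

0.00542 mg/L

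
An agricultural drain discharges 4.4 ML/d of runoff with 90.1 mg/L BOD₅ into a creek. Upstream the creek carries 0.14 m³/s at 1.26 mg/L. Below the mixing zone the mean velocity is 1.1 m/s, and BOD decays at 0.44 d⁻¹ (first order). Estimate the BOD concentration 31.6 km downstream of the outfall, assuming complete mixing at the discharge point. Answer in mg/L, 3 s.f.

21.6 mg/L

4.4 ML/d = 0.05093 m³/s.
After complete mixing, C₀ = (0.05093·90.1 + 0.14·1.26) / 0.1909 = 24.96 mg/L.
Travel time t = 3.16e+04 m / 1.1 m/s = 2.873e+04 s = 0.3325 d.
C = 24.96·exp(−0.44·0.3325) = 24.96·0.8639 = 21.56 mg/L.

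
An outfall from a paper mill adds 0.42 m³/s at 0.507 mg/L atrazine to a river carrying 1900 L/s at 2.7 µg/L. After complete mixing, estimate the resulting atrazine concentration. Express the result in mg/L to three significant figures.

0.0940 mg/L

1900 L/s = 1.9 m³/s.
2.7 µg/L = 0.0027 mg/L.
By mass balance at complete mixing, C = (0.42·0.507 + 1.9·0.0027) / (0.42 + 1.9) = 0.2181/2.32 = 0.094 mg/L.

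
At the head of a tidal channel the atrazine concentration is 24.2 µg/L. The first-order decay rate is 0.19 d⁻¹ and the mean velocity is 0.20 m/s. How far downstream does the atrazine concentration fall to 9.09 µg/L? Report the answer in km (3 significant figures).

From C = C₀·e^(−kt), t = ln(C₀/C)/k = ln(24.2/9.09)/0.19 = 0.9792/0.19 = 5.154 d.
Distance = v·t = 0.20 m/s × 4.453e+05 s = 8.905e+04 m = 89.05 km.

89.1 km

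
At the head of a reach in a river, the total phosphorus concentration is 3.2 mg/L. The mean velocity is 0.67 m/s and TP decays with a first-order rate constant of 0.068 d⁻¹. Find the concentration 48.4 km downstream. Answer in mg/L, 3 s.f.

3.02 mg/L

Travel time t = 48.4 km / 0.67 m/s = 4.84e+04/0.67 = 7.224e+04 s = 0.8361 d.
First-order decay: C = 3.2·exp(−0.068·0.8361) = 3.2·0.9447 = 3.023 mg/L.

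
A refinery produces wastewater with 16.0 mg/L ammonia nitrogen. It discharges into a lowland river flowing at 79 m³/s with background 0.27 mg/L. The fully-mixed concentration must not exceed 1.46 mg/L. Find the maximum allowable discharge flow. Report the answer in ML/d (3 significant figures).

559 ML/d

Mass balance at complete mixing: C_std·(Q_w + Q_r) = Q_w·C_e + Q_r·C_b.
Rearranging, Q_w = Q_r·(C_std − C_b)/(C_e − C_std) = 79·(1.46 − 0.27) / (16 − 1.46) = 6.466 m³/s.
= 558.6 ML/d.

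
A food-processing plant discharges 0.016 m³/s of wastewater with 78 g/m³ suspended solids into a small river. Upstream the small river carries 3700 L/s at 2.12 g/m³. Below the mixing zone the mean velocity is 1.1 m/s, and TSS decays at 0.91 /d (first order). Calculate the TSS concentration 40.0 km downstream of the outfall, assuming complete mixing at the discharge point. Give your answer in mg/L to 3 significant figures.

1.67 mg/L

3700 L/s = 3.7 m³/s.
After complete mixing, C₀ = (0.016·78 + 3.7·2.12) / 3.716 = 2.447 mg/L.
Travel time t = 4e+04 m / 1.1 m/s = 3.636e+04 s = 0.4209 d.
C = 2.447·exp(−0.91·0.4209) = 2.447·0.6818 = 1.668 mg/L.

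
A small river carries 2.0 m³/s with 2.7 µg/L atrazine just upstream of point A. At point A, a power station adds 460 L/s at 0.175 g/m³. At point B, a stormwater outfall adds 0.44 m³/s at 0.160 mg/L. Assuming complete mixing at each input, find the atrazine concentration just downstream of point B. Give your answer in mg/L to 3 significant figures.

0.0539 mg/L

2.7 µg/L = 0.0027 mg/L.
460 L/s = 0.46 m³/s.
After input A: C = (2·0.0027 + 0.46·0.175) / 2.46 = 0.03492 mg/L.
After input B: C = (2.46·0.03492 + 0.44·0.16) / 2.9 = 0.0539 mg/L.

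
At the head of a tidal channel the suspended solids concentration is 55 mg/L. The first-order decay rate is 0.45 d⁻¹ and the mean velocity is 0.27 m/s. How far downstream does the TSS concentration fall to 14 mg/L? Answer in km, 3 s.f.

70.9 km

From C = C₀·e^(−kt), t = ln(C₀/C)/k = ln(55/14)/0.45 = 1.368/0.45 = 3.041 d.
Distance = v·t = 0.27 m/s × 2.627e+05 s = 7.093e+04 m = 70.93 km.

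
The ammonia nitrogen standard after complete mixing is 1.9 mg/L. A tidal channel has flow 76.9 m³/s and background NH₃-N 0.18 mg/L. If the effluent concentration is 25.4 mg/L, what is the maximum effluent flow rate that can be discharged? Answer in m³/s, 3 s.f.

Mass balance at complete mixing: C_std·(Q_w + Q_r) = Q_w·C_e + Q_r·C_b.
Rearranging, Q_w = Q_r·(C_std − C_b)/(C_e − C_std) = 76.9·(1.9 − 0.18) / (25.4 − 1.9) = 5.628 m³/s.

5.63 m³/s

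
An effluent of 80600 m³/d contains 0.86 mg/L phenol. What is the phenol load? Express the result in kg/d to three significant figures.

69.3 kg/d

80600 m³/d = 0.9329 m³/s.
Mass flux = Q·C = 0.9329 m³/s × 0.86 g/m³ = 0.8023 g/s.
= 0.8023 g/s × 86.4 = 69.32 kg/d.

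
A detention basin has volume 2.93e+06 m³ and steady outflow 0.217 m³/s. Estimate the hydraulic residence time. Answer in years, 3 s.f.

0.428 yr

Q = 0.217 m³/s × 3.156e+07 s/yr = 6.848e+06 m³/yr.
Hydraulic residence time τ = V/Q = 2.93e+06/6.848e+06 = 0.4279 yr.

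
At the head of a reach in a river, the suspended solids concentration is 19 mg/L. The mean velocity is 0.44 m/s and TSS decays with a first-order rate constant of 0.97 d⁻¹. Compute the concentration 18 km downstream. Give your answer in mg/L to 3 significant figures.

Travel time t = 18 km / 0.44 m/s = 1.8e+04/0.44 = 4.091e+04 s = 0.4735 d.
First-order decay: C = 19·exp(−0.97·0.4735) = 19·0.6317 = 12 mg/L.

12.0 mg/L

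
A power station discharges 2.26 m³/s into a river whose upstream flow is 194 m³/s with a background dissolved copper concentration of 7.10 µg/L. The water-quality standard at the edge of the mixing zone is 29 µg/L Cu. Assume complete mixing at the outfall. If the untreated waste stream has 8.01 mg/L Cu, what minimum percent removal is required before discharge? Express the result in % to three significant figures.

7.10 µg/L = 0.0071 mg/L.
29 µg/L = 0.029 mg/L.
Mass balance: 0.029·196.3 = 2.26·Cₑ + 194·0.0071.
Cₑ = (5.692 − 1.377) / 2.26 = 1.909 mg/L.
Required removal = 1 − 1.909/8.01 = 76.17 %.

76.2 %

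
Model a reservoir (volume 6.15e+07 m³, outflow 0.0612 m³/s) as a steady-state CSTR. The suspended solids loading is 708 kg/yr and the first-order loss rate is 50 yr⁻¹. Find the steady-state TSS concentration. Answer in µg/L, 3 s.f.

Outflow Q = 0.0612 m³/s × 3.156e+07 s/yr = 1.931e+06 m³/yr.
Steady-state CSTR mass balance: W = Q·C + k·V·C, so C = W/(Q + kV).
Q + kV = 1.931e+06 + 50·6.15e+07 = 3.077e+09 m³/yr.
C = 708/3.077e+09 = 2.301e-07 kg/m³ = 0.0002301 mg/L = 0.2301 µg/L.

0.230 µg/L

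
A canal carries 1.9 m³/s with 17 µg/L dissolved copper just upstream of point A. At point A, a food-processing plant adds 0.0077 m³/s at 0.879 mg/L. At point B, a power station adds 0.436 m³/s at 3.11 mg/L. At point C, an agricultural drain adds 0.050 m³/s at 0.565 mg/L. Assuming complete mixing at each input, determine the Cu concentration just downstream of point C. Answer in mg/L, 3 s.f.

17 µg/L = 0.017 mg/L.
After input A: C = (1.9·0.017 + 0.0077·0.879) / 1.908 = 0.02048 mg/L.
After input B: C = (1.908·0.02048 + 0.436·3.11) / 2.344 = 0.5952 mg/L.
After input C: C = (2.344·0.5952 + 0.05·0.565) / 2.394 = 0.5946 mg/L.

0.595 mg/L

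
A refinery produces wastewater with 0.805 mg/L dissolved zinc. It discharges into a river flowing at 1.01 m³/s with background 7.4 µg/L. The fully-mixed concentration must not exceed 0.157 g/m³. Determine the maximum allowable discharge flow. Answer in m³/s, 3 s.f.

0.233 m³/s

7.4 µg/L = 0.0074 mg/L.
Mass balance at complete mixing: C_std·(Q_w + Q_r) = Q_w·C_e + Q_r·C_b.
Rearranging, Q_w = Q_r·(C_std − C_b)/(C_e − C_std) = 1.01·(0.157 − 0.0074) / (0.805 − 0.157) = 0.2332 m³/s.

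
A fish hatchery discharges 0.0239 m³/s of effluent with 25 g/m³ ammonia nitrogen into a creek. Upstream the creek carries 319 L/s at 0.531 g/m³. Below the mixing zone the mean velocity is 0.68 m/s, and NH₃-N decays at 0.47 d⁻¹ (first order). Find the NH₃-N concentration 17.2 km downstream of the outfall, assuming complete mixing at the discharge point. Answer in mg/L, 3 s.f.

1.95 mg/L

319 L/s = 0.319 m³/s.
After complete mixing, C₀ = (0.0239·25 + 0.319·0.531) / 0.3429 = 2.236 mg/L.
Travel time t = 1.72e+04 m / 0.68 m/s = 2.529e+04 s = 0.2928 d.
C = 2.236·exp(−0.47·0.2928) = 2.236·0.8715 = 1.949 mg/L.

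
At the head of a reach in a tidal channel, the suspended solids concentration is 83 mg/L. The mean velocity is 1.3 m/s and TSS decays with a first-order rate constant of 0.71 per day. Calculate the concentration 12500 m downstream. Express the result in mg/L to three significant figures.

76.7 mg/L

Travel time t = 12500 m / 1.3 m/s = 1.25e+04/1.3 = 9615 s = 0.1113 d.
First-order decay: C = 83·exp(−0.71·0.1113) = 83·0.924 = 76.69 mg/L.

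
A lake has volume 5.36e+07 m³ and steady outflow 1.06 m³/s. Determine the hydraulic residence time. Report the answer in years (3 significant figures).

Q = 1.06 m³/s × 3.156e+07 s/yr = 3.345e+07 m³/yr.
Hydraulic residence time τ = V/Q = 5.36e+07/3.345e+07 = 1.602 yr.

1.60 yr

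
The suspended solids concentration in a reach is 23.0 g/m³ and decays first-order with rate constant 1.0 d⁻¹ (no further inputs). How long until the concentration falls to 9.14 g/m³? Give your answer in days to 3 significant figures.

0.923 d

t = ln(C₀/C)/k = ln(23.0/9.14)/1.0 = 0.9228/1.0 = 0.9228 d.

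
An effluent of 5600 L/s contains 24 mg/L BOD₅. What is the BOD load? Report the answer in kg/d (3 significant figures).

5600 L/s = 5.6 m³/s.
Mass flux = Q·C = 5.6 m³/s × 24 g/m³ = 134.4 g/s.
= 134.4 g/s × 86.4 = 1.161e+04 kg/d.

11600 kg/d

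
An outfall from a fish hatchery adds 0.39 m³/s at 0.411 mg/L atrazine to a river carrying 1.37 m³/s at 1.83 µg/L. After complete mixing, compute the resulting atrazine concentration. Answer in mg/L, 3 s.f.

0.0925 mg/L

1.83 µg/L = 0.00183 mg/L.
By mass balance at complete mixing, C = (0.39·0.411 + 1.37·0.00183) / (0.39 + 1.37) = 0.1628/1.76 = 0.0925 mg/L.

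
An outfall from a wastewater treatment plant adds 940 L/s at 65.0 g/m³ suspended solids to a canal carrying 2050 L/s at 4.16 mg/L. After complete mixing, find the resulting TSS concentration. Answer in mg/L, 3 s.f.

940 L/s = 0.94 m³/s.
2050 L/s = 2.05 m³/s.
Flow-weighted mixing gives C = (0.94·65 + 2.05·4.16) / (0.94 + 2.05) = 69.63/2.99 = 23.29 mg/L.

23.3 mg/L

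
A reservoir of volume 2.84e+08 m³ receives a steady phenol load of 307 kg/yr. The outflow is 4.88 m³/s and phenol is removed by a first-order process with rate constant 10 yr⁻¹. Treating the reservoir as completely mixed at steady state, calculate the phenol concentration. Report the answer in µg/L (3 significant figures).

0.103 µg/L

Outflow Q = 4.88 m³/s × 3.156e+07 s/yr = 1.54e+08 m³/yr.
Steady-state CSTR mass balance: W = Q·C + k·V·C, so C = W/(Q + kV).
Q + kV = 1.54e+08 + 10·2.84e+08 = 2.994e+09 m³/yr.
C = 307/2.994e+09 = 1.025e-07 kg/m³ = 0.0001025 mg/L = 0.1025 µg/L.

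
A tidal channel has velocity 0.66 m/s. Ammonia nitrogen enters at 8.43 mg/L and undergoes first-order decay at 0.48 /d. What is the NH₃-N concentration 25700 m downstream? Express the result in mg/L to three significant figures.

6.79 mg/L

Travel time t = 25700 m / 0.66 m/s = 2.57e+04/0.66 = 3.894e+04 s = 0.4507 d.
First-order decay: C = 8.43·exp(−0.48·0.4507) = 8.43·0.8055 = 6.79 mg/L.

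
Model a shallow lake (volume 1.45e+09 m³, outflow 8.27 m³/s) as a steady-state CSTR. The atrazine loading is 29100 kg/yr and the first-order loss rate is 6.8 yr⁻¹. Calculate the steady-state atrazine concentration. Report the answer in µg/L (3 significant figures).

2.88 µg/L

Outflow Q = 8.27 m³/s × 3.156e+07 s/yr = 2.61e+08 m³/yr.
Steady-state CSTR mass balance: W = Q·C + k·V·C, so C = W/(Q + kV).
Q + kV = 2.61e+08 + 6.8·1.45e+09 = 1.012e+10 m³/yr.
C = 29100/1.012e+10 = 2.875e-06 kg/m³ = 0.002875 mg/L = 2.875 µg/L.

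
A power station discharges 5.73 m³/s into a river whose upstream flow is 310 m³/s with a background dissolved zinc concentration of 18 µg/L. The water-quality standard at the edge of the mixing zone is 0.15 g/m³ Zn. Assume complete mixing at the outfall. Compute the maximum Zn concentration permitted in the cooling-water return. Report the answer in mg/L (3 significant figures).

18 µg/L = 0.018 mg/L.
Mass balance: 0.15·315.7 = 5.73·Cₑ + 310·0.018.
Cₑ = (47.36 − 5.58) / 5.73 = 7.291 mg/L.

7.29 mg/L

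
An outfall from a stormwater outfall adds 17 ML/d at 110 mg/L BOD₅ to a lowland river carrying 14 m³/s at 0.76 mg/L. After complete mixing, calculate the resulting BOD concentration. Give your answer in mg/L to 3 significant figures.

2.27 mg/L

17 ML/d = 0.1968 m³/s.
Flow-weighted mixing gives C = (0.1968·110 + 14·0.76) / (0.1968 + 14) = 32.28/14.2 = 2.274 mg/L.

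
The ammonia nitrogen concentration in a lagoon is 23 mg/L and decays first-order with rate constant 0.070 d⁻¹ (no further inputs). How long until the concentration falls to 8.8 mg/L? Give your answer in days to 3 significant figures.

t = ln(C₀/C)/k = ln(23/8.8)/0.070 = 0.9607/0.070 = 13.72 d.

13.7 d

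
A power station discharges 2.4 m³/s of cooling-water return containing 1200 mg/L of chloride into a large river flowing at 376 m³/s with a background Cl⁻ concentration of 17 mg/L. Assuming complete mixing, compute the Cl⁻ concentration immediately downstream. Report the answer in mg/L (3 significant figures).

24.5 mg/L

Flow-weighted mixing gives C = (2.4·1200 + 376·17) / (2.4 + 376) = 9272/378.4 = 24.5 mg/L.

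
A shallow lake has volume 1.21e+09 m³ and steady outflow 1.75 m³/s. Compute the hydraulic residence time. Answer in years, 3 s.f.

21.9 yr

Q = 1.75 m³/s × 3.156e+07 s/yr = 5.523e+07 m³/yr.
Hydraulic residence time τ = V/Q = 1.21e+09/5.523e+07 = 21.91 yr.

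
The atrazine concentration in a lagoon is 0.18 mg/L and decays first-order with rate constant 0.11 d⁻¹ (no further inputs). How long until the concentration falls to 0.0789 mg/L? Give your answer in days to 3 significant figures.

7.50 d

t = ln(C₀/C)/k = ln(0.18/0.0789)/0.11 = 0.8248/0.11 = 7.498 d.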